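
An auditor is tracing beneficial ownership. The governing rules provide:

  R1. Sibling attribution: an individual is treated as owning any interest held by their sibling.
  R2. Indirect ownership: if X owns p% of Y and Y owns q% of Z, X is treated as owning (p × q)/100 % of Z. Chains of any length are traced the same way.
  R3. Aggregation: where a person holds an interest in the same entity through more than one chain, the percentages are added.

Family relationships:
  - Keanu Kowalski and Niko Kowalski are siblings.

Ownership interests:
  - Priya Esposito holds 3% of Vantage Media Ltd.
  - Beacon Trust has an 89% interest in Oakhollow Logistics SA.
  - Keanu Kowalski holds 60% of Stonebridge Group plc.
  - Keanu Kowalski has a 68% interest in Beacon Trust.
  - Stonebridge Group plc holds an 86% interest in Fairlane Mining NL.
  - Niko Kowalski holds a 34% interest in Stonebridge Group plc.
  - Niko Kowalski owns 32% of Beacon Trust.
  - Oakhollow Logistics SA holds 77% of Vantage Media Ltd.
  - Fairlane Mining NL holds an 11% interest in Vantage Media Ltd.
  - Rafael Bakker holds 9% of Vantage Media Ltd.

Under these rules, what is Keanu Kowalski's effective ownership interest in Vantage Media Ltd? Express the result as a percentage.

77.4224%

By sibling attribution (R1), Keanu Kowalski is treated as also owning Niko Kowalski's interest in Beacon Trust, giving 68% + 32% = 100%.
By sibling attribution (R1), Keanu Kowalski is treated as also owning Niko Kowalski's interest in Stonebridge Group plc, giving 60% + 34% = 94%.
Chain via Beacon Trust → Oakhollow Logistics SA (R2): 100% × 89% × 77% = 68.53% of Vantage Media Ltd.
Chain via Stonebridge Group plc → Fairlane Mining NL (R2): 94% × 86% × 11% = 8.8924% of Vantage Media Ltd.
Aggregating (R3): 68.53% + 8.8924% = 77.4224%.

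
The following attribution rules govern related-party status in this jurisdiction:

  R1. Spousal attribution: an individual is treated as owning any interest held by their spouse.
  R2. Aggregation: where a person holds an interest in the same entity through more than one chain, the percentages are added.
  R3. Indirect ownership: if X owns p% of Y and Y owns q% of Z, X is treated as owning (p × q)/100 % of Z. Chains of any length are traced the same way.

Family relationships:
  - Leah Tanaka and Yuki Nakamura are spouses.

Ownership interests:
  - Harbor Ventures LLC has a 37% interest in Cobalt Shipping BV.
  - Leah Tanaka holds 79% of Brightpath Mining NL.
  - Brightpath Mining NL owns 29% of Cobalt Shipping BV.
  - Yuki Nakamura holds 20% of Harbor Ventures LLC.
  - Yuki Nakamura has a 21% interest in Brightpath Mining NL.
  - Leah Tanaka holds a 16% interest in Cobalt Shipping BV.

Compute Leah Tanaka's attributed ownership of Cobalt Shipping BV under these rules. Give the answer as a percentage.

By spousal attribution (R1), Leah Tanaka is treated as also owning Yuki Nakamura's interest in Brightpath Mining NL, giving 79% + 21% = 100%.
By spousal attribution (R1), Leah Tanaka is treated as owning Yuki Nakamura's 20% interest in Harbor Ventures LLC.
Chain via Brightpath Mining NL (R3): 100% × 29% = 29% of Cobalt Shipping BV.
Direct interest in Cobalt Shipping BV: 16%.
Chain via Harbor Ventures LLC (R3): 20% × 37% = 7.4% of Cobalt Shipping BV.
Aggregating (R2): 29% + 16% + 7.4% = 52.4%.

52.4%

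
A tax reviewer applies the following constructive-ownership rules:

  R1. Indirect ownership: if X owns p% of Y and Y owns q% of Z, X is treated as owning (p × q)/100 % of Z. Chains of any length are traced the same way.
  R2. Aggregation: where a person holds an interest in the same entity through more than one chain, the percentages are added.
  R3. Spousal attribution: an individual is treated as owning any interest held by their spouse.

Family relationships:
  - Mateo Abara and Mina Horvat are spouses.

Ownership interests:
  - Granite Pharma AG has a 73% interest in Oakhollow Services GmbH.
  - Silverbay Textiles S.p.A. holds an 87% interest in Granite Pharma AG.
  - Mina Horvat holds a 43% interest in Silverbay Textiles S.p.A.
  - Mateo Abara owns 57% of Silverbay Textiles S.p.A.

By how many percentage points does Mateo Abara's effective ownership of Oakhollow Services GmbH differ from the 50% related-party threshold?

By spousal attribution (R3), Mateo Abara is treated as also owning Mina Horvat's interest in Silverbay Textiles S.p.A, giving 57% + 43% = 100%.
Chain via Silverbay Textiles S.p.A. → Granite Pharma AG (R1): 100% × 87% × 73% = 63.51% of Oakhollow Services GmbH.
63.51% exceeds the 50% threshold by 13.51 percentage points.

13.51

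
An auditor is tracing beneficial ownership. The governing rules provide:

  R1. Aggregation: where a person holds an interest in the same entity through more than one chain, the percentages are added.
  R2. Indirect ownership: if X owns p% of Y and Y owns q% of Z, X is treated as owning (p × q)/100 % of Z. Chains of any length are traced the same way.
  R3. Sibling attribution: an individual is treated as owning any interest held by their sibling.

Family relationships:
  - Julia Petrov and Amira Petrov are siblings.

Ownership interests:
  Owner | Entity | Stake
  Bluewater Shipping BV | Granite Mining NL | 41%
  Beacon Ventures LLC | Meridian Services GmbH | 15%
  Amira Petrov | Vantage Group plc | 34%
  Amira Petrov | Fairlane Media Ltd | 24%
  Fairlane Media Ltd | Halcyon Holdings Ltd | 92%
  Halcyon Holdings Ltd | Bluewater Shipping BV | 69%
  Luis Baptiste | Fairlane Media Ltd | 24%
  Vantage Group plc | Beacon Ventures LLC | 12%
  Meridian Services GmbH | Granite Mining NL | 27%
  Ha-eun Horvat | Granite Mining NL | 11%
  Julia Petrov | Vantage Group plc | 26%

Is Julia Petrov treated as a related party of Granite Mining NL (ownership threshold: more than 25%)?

By sibling attribution (R3), Julia Petrov is treated as also owning Amira Petrov's interest in Vantage Group plc, giving 26% + 34% = 60%.
By sibling attribution (R3), Julia Petrov is treated as owning Amira Petrov's 24% interest in Fairlane Media Ltd.
Chain via Vantage Group plc → Beacon Ventures LLC → Meridian Services GmbH (R2): 60% × 12% × 15% × 27% = 0.2916% of Granite Mining NL.
Chain via Fairlane Media Ltd → Halcyon Holdings Ltd → Bluewater Shipping BV (R2): 24% × 92% × 69% × 41% = 6.246432% of Granite Mining NL.
Aggregating (R1): 0.2916% + 6.246432% = 6.538032%.
6.538032% does not exceed the 25% threshold, so Julia is not a related party to Granite Mining NL.

No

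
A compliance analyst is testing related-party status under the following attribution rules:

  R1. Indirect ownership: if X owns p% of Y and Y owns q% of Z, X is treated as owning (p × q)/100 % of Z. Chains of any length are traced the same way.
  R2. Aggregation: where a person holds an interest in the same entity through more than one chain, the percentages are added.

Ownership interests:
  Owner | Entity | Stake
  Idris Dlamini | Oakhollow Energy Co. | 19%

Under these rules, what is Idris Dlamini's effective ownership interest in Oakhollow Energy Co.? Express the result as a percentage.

Direct interest in Oakhollow Energy Co: 19%.

19%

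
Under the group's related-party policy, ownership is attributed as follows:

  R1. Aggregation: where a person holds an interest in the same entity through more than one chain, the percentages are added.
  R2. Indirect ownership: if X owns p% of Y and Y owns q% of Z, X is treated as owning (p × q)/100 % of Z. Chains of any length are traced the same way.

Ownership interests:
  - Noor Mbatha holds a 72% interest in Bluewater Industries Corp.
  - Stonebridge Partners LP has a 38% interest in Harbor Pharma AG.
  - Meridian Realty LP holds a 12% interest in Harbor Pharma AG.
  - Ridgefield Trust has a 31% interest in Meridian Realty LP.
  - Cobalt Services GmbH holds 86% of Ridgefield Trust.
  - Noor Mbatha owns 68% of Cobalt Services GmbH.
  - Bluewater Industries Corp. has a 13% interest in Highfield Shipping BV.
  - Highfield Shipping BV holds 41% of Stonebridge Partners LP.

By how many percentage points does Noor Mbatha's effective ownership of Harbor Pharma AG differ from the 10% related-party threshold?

6.366256

Chain via Cobalt Services GmbH → Ridgefield Trust → Meridian Realty LP (R2): 68% × 86% × 31% × 12% = 2.175456% of Harbor Pharma AG.
Chain via Bluewater Industries Corp. → Highfield Shipping BV → Stonebridge Partners LP (R2): 72% × 13% × 41% × 38% = 1.458288% of Harbor Pharma AG.
Aggregating (R1): 2.175456% + 1.458288% = 3.633744%.
3.633744% falls short of the 10% threshold by 6.366256 percentage points.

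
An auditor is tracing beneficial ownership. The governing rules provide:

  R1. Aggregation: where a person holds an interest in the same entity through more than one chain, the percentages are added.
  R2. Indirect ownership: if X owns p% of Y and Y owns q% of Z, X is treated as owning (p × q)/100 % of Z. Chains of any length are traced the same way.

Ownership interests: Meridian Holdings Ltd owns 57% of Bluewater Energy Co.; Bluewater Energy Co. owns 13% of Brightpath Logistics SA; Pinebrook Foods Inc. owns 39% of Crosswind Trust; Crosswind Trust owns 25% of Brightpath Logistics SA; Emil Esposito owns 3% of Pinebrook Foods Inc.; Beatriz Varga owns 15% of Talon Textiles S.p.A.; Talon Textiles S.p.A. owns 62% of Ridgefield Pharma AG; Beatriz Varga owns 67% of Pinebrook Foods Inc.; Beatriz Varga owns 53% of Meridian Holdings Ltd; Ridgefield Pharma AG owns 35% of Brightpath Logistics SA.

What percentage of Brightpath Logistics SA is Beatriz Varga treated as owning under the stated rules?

13.7148%

Chain via Meridian Holdings Ltd → Bluewater Energy Co. (R2): 53% × 57% × 13% = 3.9273% of Brightpath Logistics SA.
Chain via Pinebrook Foods Inc. → Crosswind Trust (R2): 67% × 39% × 25% = 6.5325% of Brightpath Logistics SA.
Chain via Talon Textiles S.p.A. → Ridgefield Pharma AG (R2): 15% × 62% × 35% = 3.255% of Brightpath Logistics SA.
Aggregating (R1): 3.9273% + 6.5325% + 3.255% = 13.7148%.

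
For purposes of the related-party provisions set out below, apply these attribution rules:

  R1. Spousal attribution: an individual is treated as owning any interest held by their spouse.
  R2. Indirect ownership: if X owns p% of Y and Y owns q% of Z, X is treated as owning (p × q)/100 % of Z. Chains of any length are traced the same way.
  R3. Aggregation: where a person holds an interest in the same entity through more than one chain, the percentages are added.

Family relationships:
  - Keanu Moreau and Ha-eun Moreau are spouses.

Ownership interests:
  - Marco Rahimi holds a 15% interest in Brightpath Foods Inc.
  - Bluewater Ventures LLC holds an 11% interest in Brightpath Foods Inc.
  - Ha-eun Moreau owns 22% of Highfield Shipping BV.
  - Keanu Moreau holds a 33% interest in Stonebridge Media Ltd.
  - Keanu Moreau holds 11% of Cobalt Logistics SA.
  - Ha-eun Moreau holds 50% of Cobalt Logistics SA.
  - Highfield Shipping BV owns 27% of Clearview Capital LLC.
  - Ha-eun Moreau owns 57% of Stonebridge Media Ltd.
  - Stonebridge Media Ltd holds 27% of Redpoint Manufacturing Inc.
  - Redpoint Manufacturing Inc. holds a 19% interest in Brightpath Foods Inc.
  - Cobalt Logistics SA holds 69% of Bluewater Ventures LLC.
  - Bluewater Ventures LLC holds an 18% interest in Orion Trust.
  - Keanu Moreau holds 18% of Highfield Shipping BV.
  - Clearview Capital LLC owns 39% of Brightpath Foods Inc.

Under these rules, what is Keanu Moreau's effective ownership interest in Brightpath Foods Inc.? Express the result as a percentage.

By spousal attribution (R1), Keanu Moreau is treated as also owning Ha-eun Moreau's interest in Stonebridge Media Ltd, giving 33% + 57% = 90%.
By spousal attribution (R1), Keanu Moreau is treated as also owning Ha-eun Moreau's interest in Highfield Shipping BV, giving 18% + 22% = 40%.
By spousal attribution (R1), Keanu Moreau is treated as also owning Ha-eun Moreau's interest in Cobalt Logistics SA, giving 11% + 50% = 61%.
Chain via Stonebridge Media Ltd → Redpoint Manufacturing Inc. (R2): 90% × 27% × 19% = 4.617% of Brightpath Foods Inc.
Chain via Highfield Shipping BV → Clearview Capital LLC (R2): 40% × 27% × 39% = 4.212% of Brightpath Foods Inc.
Chain via Cobalt Logistics SA → Bluewater Ventures LLC (R2): 61% × 69% × 11% = 4.6299% of Brightpath Foods Inc.
Aggregating (R3): 4.617% + 4.212% + 4.6299% = 13.4589%.

13.4589%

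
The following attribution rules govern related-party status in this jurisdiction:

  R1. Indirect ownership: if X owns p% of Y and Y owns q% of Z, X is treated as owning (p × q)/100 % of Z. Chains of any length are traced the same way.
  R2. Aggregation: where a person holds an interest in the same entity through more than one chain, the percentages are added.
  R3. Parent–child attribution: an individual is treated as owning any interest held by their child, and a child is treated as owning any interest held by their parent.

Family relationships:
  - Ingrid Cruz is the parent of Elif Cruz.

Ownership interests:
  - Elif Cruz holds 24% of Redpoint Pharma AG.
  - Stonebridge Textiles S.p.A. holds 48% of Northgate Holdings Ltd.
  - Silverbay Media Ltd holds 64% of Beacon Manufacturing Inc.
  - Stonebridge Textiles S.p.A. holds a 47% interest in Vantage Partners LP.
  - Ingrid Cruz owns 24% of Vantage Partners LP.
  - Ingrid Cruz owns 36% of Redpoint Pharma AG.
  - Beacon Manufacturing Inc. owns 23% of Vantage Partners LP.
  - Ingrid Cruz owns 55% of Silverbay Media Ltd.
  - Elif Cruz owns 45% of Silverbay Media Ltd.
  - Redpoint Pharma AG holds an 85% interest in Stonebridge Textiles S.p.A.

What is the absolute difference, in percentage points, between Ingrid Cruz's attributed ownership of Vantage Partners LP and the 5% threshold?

By parent–child attribution (R3), Ingrid Cruz is treated as also owning Elif Cruz's interest in Redpoint Pharma AG, giving 36% + 24% = 60%.
By parent–child attribution (R3), Ingrid Cruz is treated as also owning Elif Cruz's interest in Silverbay Media Ltd, giving 55% + 45% = 100%.
Chain via Redpoint Pharma AG → Stonebridge Textiles S.p.A. (R1): 60% × 85% × 47% = 23.97% of Vantage Partners LP.
Chain via Silverbay Media Ltd → Beacon Manufacturing Inc. (R1): 100% × 64% × 23% = 14.72% of Vantage Partners LP.
Direct interest in Vantage Partners LP: 24%.
Aggregating (R2): 23.97% + 14.72% + 24% = 62.69%.
62.69% exceeds the 5% threshold by 57.69 percentage points.

57.69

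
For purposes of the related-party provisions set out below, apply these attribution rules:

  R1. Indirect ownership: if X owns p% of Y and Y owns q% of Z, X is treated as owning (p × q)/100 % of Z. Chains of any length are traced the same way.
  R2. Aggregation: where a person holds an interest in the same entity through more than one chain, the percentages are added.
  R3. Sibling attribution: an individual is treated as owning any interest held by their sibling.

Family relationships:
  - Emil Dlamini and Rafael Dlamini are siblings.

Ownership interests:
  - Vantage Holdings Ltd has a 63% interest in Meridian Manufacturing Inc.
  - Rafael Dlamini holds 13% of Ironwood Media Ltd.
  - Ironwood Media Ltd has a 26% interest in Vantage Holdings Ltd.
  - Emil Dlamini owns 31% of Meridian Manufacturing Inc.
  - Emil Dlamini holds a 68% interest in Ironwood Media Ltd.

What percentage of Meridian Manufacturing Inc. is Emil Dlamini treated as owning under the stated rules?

44.2678%

By sibling attribution (R3), Emil Dlamini is treated as also owning Rafael Dlamini's interest in Ironwood Media Ltd, giving 68% + 13% = 81%.
Chain via Ironwood Media Ltd → Vantage Holdings Ltd (R1): 81% × 26% × 63% = 13.2678% of Meridian Manufacturing Inc.
Direct interest in Meridian Manufacturing Inc: 31%.
Aggregating (R2): 13.2678% + 31% = 44.2678%.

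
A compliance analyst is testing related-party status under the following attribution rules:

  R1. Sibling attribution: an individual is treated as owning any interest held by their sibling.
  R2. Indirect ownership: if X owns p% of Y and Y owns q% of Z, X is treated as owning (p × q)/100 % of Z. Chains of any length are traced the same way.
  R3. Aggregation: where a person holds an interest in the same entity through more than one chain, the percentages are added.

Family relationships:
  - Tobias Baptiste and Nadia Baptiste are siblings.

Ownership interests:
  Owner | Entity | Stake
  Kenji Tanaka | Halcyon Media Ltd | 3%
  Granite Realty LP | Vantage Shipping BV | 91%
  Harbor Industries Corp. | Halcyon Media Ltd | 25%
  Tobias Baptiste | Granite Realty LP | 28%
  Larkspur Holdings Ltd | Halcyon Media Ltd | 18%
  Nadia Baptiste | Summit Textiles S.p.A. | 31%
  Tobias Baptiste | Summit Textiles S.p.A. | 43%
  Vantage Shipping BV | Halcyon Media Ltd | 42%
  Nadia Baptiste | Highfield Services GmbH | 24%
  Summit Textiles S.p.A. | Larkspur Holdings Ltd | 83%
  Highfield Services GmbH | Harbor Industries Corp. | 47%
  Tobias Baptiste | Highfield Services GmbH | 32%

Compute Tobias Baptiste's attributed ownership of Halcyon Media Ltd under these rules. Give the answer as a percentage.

By sibling attribution (R1), Tobias Baptiste is treated as also owning Nadia Baptiste's interest in Summit Textiles S.p.A, giving 43% + 31% = 74%.
By sibling attribution (R1), Tobias Baptiste is treated as also owning Nadia Baptiste's interest in Highfield Services GmbH, giving 32% + 24% = 56%.
Chain via Summit Textiles S.p.A. → Larkspur Holdings Ltd (R2): 74% × 83% × 18% = 11.0556% of Halcyon Media Ltd.
Chain via Highfield Services GmbH → Harbor Industries Corp. (R2): 56% × 47% × 25% = 6.58% of Halcyon Media Ltd.
Chain via Granite Realty LP → Vantage Shipping BV (R2): 28% × 91% × 42% = 10.7016% of Halcyon Media Ltd.
Aggregating (R3): 11.0556% + 6.58% + 10.7016% = 28.3372%.

28.3372%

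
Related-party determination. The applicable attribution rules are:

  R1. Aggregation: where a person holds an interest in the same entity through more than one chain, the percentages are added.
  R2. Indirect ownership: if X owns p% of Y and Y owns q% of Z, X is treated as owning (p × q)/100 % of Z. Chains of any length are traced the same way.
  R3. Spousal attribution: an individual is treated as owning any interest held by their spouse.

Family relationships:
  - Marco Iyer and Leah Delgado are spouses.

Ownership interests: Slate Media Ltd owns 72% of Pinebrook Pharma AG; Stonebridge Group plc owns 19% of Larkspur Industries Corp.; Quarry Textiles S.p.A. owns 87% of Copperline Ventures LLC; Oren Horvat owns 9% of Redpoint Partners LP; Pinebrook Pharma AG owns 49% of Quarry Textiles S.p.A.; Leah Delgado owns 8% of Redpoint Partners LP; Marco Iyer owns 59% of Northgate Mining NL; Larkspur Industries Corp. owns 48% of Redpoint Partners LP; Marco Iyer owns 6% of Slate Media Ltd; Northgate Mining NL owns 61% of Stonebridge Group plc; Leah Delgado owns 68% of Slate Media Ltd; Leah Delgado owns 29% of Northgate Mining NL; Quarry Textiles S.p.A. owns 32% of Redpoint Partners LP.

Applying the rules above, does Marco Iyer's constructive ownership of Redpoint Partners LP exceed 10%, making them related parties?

Yes

By spousal attribution (R3), Marco Iyer is treated as also owning Leah Delgado's interest in Slate Media Ltd, giving 6% + 68% = 74%.
By spousal attribution (R3), Marco Iyer is treated as also owning Leah Delgado's interest in Northgate Mining NL, giving 59% + 29% = 88%.
By spousal attribution (R3), Marco Iyer is treated as owning Leah Delgado's 8% interest in Redpoint Partners LP.
Chain via Slate Media Ltd → Pinebrook Pharma AG → Quarry Textiles S.p.A. (R2): 74% × 72% × 49% × 32% = 8.354304% of Redpoint Partners LP.
Chain via Northgate Mining NL → Stonebridge Group plc → Larkspur Industries Corp. (R2): 88% × 61% × 19% × 48% = 4.895616% of Redpoint Partners LP.
Direct interest in Redpoint Partners LP: 8%.
Aggregating (R1): 8.354304% + 4.895616% + 8% = 21.24992%.
21.24992% exceeds the 10% threshold, so Marco is a related party to Redpoint Partners LP.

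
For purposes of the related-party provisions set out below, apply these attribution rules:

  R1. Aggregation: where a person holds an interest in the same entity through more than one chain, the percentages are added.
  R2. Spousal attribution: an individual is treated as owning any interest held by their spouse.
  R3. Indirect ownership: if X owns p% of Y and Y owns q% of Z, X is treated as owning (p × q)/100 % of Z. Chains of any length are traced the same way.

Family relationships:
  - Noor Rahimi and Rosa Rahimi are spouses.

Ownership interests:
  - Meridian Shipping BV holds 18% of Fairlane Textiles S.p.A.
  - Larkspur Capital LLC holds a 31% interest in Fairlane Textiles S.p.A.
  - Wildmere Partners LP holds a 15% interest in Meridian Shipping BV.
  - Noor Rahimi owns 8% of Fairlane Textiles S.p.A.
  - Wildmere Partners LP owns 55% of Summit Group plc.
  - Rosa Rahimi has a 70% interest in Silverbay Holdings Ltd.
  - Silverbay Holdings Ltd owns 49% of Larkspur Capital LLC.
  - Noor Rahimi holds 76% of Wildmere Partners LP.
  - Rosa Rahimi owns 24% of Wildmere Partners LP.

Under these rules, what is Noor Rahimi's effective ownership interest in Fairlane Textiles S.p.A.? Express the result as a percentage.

21.333%

By spousal attribution (R2), Noor Rahimi is treated as also owning Rosa Rahimi's interest in Wildmere Partners LP, giving 76% + 24% = 100%.
By spousal attribution (R2), Noor Rahimi is treated as owning Rosa Rahimi's 70% interest in Silverbay Holdings Ltd.
Chain via Wildmere Partners LP → Meridian Shipping BV (R3): 100% × 15% × 18% = 2.7% of Fairlane Textiles S.p.A.
Direct interest in Fairlane Textiles S.p.A: 8%.
Chain via Silverbay Holdings Ltd → Larkspur Capital LLC (R3): 70% × 49% × 31% = 10.633% of Fairlane Textiles S.p.A.
Aggregating (R1): 2.7% + 8% + 10.633% = 21.333%.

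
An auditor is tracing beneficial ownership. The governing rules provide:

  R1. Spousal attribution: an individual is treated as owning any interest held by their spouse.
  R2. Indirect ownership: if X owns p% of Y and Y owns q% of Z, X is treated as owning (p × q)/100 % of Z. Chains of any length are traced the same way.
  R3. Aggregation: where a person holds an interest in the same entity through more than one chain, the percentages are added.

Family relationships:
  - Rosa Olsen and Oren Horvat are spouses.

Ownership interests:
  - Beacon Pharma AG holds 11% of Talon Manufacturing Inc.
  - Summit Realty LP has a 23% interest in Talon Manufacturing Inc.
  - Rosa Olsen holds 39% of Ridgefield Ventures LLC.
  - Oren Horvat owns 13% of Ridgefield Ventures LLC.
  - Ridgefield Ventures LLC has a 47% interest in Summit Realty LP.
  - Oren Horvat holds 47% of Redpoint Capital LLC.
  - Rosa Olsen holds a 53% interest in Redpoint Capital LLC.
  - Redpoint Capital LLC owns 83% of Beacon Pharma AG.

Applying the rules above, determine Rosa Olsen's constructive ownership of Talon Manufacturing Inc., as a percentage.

14.7512%

By spousal attribution (R1), Rosa Olsen is treated as also owning Oren Horvat's interest in Redpoint Capital LLC, giving 53% + 47% = 100%.
By spousal attribution (R1), Rosa Olsen is treated as also owning Oren Horvat's interest in Ridgefield Ventures LLC, giving 39% + 13% = 52%.
Chain via Redpoint Capital LLC → Beacon Pharma AG (R2): 100% × 83% × 11% = 9.13% of Talon Manufacturing Inc.
Chain via Ridgefield Ventures LLC → Summit Realty LP (R2): 52% × 47% × 23% = 5.6212% of Talon Manufacturing Inc.
Aggregating (R3): 9.13% + 5.6212% = 14.7512%.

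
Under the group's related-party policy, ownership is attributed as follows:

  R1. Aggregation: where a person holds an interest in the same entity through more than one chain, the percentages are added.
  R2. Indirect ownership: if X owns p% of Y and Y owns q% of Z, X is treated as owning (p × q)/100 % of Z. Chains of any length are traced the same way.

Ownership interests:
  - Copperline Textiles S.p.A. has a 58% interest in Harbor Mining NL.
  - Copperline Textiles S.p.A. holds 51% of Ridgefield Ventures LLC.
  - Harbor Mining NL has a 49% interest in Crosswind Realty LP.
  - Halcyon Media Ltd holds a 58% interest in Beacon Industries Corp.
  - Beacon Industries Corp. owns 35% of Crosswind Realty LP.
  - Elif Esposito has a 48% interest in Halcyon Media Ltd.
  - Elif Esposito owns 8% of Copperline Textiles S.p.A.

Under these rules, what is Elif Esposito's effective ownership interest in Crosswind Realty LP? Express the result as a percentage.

Chain via Copperline Textiles S.p.A. → Harbor Mining NL (R2): 8% × 58% × 49% = 2.2736% of Crosswind Realty LP.
Chain via Halcyon Media Ltd → Beacon Industries Corp. (R2): 48% × 58% × 35% = 9.744% of Crosswind Realty LP.
Aggregating (R1): 2.2736% + 9.744% = 12.0176%.

12.0176%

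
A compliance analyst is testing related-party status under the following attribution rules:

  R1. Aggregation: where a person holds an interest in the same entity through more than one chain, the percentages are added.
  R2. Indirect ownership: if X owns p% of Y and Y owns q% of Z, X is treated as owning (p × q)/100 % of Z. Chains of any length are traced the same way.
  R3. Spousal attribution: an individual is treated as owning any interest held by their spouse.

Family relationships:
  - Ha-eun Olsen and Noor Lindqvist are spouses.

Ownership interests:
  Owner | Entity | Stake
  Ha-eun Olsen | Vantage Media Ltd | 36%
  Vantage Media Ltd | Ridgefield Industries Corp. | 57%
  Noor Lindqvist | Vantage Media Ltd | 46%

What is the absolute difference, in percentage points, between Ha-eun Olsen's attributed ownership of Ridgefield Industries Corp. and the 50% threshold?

3.26

By spousal attribution (R3), Ha-eun Olsen is treated as also owning Noor Lindqvist's interest in Vantage Media Ltd, giving 36% + 46% = 82%.
Chain via Vantage Media Ltd (R2): 82% × 57% = 46.74% of Ridgefield Industries Corp.
46.74% falls short of the 50% threshold by 3.26 percentage points.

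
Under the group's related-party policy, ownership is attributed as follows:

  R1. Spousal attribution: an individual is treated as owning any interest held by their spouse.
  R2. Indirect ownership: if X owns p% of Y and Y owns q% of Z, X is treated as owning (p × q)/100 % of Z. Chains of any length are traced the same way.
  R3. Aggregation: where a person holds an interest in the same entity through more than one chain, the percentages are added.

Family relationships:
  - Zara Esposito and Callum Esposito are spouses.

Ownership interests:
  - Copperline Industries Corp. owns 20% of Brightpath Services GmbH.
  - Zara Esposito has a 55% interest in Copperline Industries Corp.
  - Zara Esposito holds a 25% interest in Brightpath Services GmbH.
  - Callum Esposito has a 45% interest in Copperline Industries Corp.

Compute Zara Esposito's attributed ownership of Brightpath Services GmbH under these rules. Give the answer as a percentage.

By spousal attribution (R1), Zara Esposito is treated as also owning Callum Esposito's interest in Copperline Industries Corp, giving 55% + 45% = 100%.
Chain via Copperline Industries Corp. (R2): 100% × 20% = 20% of Brightpath Services GmbH.
Direct interest in Brightpath Services GmbH: 25%.
Aggregating (R3): 20% + 25% = 45%.

45%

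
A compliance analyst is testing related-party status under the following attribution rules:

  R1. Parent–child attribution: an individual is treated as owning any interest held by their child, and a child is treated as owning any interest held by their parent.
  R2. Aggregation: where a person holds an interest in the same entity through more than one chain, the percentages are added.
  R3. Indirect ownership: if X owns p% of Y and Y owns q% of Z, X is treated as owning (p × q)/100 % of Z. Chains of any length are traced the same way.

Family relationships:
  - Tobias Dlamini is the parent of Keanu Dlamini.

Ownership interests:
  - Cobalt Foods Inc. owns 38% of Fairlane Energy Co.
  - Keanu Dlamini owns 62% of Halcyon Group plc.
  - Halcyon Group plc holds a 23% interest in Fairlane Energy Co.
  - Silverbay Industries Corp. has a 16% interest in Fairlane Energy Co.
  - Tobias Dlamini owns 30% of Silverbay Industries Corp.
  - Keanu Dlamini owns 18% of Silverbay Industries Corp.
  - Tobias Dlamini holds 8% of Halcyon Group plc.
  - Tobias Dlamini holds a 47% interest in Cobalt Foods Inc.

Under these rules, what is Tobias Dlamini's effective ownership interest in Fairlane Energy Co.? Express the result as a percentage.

By parent–child attribution (R1), Tobias Dlamini is treated as also owning Keanu Dlamini's interest in Halcyon Group plc, giving 8% + 62% = 70%.
By parent–child attribution (R1), Tobias Dlamini is treated as also owning Keanu Dlamini's interest in Silverbay Industries Corp, giving 30% + 18% = 48%.
Chain via Cobalt Foods Inc. (R3): 47% × 38% = 17.86% of Fairlane Energy Co.
Chain via Halcyon Group plc (R3): 70% × 23% = 16.1% of Fairlane Energy Co.
Chain via Silverbay Industries Corp. (R3): 48% × 16% = 7.68% of Fairlane Energy Co.
Aggregating (R2): 17.86% + 16.1% + 7.68% = 41.64%.

41.64%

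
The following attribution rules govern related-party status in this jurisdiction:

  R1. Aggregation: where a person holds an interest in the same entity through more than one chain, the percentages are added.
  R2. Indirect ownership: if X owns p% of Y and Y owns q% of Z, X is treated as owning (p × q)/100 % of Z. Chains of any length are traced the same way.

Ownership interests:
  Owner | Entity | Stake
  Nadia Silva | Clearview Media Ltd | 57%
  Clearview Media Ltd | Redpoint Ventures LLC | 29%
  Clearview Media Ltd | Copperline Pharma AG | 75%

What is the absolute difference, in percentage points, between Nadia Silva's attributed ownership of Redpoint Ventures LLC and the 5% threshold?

Chain via Clearview Media Ltd (R2): 57% × 29% = 16.53% of Redpoint Ventures LLC.
16.53% exceeds the 5% threshold by 11.53 percentage points.

11.53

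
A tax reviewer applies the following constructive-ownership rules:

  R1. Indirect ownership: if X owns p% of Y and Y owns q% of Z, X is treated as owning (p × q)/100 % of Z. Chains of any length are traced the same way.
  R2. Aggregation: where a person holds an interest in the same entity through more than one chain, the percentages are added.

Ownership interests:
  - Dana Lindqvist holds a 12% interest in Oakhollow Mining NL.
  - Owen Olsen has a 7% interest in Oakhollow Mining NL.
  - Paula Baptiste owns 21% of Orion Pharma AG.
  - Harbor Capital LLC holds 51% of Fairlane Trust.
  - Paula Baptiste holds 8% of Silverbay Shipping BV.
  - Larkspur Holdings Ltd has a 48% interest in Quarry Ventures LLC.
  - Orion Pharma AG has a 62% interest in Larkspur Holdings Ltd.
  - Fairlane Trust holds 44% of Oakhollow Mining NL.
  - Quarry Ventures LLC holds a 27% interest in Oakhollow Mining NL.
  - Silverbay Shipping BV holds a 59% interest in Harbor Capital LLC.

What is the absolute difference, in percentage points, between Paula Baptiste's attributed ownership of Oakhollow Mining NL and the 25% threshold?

22.25344

Chain via Orion Pharma AG → Larkspur Holdings Ltd → Quarry Ventures LLC (R1): 21% × 62% × 48% × 27% = 1.687392% of Oakhollow Mining NL.
Chain via Silverbay Shipping BV → Harbor Capital LLC → Fairlane Trust (R1): 8% × 59% × 51% × 44% = 1.059168% of Oakhollow Mining NL.
Aggregating (R2): 1.687392% + 1.059168% = 2.74656%.
2.74656% falls short of the 25% threshold by 22.25344 percentage points.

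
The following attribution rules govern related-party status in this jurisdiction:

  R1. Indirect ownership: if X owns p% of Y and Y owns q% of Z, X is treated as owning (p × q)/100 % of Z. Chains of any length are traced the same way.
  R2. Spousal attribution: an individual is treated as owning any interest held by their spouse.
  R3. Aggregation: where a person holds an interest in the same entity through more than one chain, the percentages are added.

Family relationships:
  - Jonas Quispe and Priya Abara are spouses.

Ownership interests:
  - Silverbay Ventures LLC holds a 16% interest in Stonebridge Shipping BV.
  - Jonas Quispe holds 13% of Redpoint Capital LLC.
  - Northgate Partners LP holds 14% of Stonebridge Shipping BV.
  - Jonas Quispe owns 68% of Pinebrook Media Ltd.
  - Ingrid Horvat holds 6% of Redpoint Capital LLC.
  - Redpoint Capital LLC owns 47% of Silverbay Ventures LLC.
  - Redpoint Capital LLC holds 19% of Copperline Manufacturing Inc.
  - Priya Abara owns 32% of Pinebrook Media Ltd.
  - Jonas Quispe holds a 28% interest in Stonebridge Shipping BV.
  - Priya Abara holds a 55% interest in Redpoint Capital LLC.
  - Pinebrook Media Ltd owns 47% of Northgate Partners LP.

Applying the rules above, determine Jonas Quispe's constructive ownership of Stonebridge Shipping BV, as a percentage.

By spousal attribution (R2), Jonas Quispe is treated as also owning Priya Abara's interest in Redpoint Capital LLC, giving 13% + 55% = 68%.
By spousal attribution (R2), Jonas Quispe is treated as also owning Priya Abara's interest in Pinebrook Media Ltd, giving 68% + 32% = 100%.
Chain via Redpoint Capital LLC → Silverbay Ventures LLC (R1): 68% × 47% × 16% = 5.1136% of Stonebridge Shipping BV.
Chain via Pinebrook Media Ltd → Northgate Partners LP (R1): 100% × 47% × 14% = 6.58% of Stonebridge Shipping BV.
Direct interest in Stonebridge Shipping BV: 28%.
Aggregating (R3): 5.1136% + 6.58% + 28% = 39.6936%.

39.6936%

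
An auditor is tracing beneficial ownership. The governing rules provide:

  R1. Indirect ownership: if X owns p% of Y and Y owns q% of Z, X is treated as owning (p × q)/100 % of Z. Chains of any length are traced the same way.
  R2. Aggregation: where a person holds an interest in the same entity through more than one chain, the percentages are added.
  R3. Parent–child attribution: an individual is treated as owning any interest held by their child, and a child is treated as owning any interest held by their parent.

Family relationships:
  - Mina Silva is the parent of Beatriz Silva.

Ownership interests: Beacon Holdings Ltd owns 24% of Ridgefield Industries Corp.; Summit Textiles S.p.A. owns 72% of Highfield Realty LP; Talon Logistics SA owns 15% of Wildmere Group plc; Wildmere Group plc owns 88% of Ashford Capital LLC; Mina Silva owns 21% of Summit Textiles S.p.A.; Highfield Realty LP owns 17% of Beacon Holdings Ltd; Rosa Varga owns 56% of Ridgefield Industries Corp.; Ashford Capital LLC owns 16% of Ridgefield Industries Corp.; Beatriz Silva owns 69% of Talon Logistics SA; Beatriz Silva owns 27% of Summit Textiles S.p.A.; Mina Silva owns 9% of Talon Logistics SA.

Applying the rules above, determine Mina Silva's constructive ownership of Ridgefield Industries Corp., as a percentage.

3.057408%

By parent–child attribution (R3), Mina Silva is treated as also owning Beatriz Silva's interest in Summit Textiles S.p.A, giving 21% + 27% = 48%.
By parent–child attribution (R3), Mina Silva is treated as also owning Beatriz Silva's interest in Talon Logistics SA, giving 9% + 69% = 78%.
Chain via Summit Textiles S.p.A. → Highfield Realty LP → Beacon Holdings Ltd (R1): 48% × 72% × 17% × 24% = 1.410048% of Ridgefield Industries Corp.
Chain via Talon Logistics SA → Wildmere Group plc → Ashford Capital LLC (R1): 78% × 15% × 88% × 16% = 1.64736% of Ridgefield Industries Corp.
Aggregating (R2): 1.410048% + 1.64736% = 3.057408%.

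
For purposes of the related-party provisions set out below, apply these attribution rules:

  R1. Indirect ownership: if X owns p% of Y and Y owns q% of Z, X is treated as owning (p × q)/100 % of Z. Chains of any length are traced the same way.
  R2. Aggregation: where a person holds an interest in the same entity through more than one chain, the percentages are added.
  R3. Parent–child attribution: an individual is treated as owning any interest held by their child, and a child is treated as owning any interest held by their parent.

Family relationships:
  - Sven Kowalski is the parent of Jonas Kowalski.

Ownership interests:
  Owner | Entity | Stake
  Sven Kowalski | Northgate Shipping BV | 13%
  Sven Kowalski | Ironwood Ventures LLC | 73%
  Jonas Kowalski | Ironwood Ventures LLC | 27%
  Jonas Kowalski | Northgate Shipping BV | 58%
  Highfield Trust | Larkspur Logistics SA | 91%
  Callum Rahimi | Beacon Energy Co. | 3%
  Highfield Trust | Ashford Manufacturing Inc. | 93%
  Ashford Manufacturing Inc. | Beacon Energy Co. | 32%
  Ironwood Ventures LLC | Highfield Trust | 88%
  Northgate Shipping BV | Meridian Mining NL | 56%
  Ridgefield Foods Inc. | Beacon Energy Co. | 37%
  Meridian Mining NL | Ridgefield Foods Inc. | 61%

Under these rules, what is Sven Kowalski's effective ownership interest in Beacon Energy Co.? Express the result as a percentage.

35.162632%

By parent–child attribution (R3), Sven Kowalski is treated as also owning Jonas Kowalski's interest in Northgate Shipping BV, giving 13% + 58% = 71%.
By parent–child attribution (R3), Sven Kowalski is treated as also owning Jonas Kowalski's interest in Ironwood Ventures LLC, giving 73% + 27% = 100%.
Chain via Northgate Shipping BV → Meridian Mining NL → Ridgefield Foods Inc. (R1): 71% × 56% × 61% × 37% = 8.973832% of Beacon Energy Co.
Chain via Ironwood Ventures LLC → Highfield Trust → Ashford Manufacturing Inc. (R1): 100% × 88% × 93% × 32% = 26.1888% of Beacon Energy Co.
Aggregating (R2): 8.973832% + 26.1888% = 35.162632%.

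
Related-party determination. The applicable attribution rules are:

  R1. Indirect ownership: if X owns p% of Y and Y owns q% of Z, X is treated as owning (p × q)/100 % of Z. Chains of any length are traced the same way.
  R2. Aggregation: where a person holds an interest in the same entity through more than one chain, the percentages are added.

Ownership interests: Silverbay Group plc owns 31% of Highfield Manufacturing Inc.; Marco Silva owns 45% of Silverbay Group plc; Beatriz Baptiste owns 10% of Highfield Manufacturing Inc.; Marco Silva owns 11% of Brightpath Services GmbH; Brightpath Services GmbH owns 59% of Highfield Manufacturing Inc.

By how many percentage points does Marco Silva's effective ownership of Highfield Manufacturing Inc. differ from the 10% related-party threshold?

Chain via Brightpath Services GmbH (R1): 11% × 59% = 6.49% of Highfield Manufacturing Inc.
Chain via Silverbay Group plc (R1): 45% × 31% = 13.95% of Highfield Manufacturing Inc.
Aggregating (R2): 6.49% + 13.95% = 20.44%.
20.44% exceeds the 10% threshold by 10.44 percentage points.

10.44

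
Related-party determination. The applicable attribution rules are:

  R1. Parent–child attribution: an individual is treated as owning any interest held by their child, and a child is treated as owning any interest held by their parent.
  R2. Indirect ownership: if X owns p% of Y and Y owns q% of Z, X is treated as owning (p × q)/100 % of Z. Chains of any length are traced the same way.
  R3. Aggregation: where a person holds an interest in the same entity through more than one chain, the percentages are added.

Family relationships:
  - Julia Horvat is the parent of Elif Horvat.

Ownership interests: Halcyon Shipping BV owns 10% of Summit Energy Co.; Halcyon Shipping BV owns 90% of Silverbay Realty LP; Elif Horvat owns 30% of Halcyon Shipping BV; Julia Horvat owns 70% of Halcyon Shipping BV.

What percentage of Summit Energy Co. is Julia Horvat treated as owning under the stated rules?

10%

By parent–child attribution (R1), Julia Horvat is treated as also owning Elif Horvat's interest in Halcyon Shipping BV, giving 70% + 30% = 100%.
Chain via Halcyon Shipping BV (R2): 100% × 10% = 10% of Summit Energy Co.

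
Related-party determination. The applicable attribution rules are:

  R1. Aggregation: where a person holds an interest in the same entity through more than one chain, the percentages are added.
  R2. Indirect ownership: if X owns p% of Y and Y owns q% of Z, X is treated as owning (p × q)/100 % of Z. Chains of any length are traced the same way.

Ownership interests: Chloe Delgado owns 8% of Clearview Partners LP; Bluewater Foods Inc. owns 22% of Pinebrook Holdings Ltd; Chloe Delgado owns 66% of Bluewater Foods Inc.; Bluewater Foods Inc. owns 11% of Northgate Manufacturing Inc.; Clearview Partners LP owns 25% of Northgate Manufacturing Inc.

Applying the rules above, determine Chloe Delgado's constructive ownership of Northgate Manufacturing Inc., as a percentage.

Chain via Bluewater Foods Inc. (R2): 66% × 11% = 7.26% of Northgate Manufacturing Inc.
Chain via Clearview Partners LP (R2): 8% × 25% = 2% of Northgate Manufacturing Inc.
Aggregating (R1): 7.26% + 2% = 9.26%.

9.26%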